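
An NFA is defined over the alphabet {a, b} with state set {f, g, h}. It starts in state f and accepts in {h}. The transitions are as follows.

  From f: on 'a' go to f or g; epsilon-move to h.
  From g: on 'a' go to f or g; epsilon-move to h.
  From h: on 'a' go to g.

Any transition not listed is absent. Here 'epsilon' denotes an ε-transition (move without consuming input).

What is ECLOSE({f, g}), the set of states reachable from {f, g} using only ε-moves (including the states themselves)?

Begin with {f, g}.
ε-move f → h; add h.

{f, g, h}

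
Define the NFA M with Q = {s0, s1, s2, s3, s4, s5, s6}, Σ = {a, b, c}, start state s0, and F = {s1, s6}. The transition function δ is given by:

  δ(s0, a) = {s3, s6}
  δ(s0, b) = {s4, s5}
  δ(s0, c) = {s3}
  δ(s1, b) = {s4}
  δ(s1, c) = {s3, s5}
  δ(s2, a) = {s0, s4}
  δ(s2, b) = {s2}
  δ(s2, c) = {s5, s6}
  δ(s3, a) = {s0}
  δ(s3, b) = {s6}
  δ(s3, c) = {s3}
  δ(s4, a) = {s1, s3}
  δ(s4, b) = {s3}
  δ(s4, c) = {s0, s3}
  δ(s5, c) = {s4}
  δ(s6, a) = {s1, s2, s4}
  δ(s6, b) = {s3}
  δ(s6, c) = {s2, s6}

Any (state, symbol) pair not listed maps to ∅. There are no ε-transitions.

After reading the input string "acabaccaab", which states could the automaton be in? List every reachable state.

Start in {s0}.
Read 'a': s0→{s3, s6}; now {s3, s6}.
Read 'c': s3→{s3}, s6→{s2, s6}; now {s2, s3, s6}.
Read 'a': s2→{s0, s4}, s3→{s0}, s6→{s1, s2, s4}; now {s0, s1, s2, s4}.
Read 'b': s0→{s4, s5}, s1→{s4}, s2→{s2}, s4→{s3}; now {s2, s3, s4, s5}.
Read 'a': s2→{s0, s4}, s3→{s0}, s4→{s1, s3}, s5→∅; now {s0, s1, s3, s4}.
Read 'c': s0→{s3}, s1→{s3, s5}, s3→{s3}, s4→{s0, s3}; now {s0, s3, s5}.
Read 'c': s0→{s3}, s3→{s3}, s5→{s4}; now {s3, s4}.
Read 'a': s3→{s0}, s4→{s1, s3}; now {s0, s1, s3}.
Read 'a': s0→{s3, s6}, s1→∅, s3→{s0}; now {s0, s3, s6}.
Read 'b': s0→{s4, s5}, s3→{s6}, s6→{s3}; now {s3, s4, s5, s6}.

{s3, s4, s5, s6}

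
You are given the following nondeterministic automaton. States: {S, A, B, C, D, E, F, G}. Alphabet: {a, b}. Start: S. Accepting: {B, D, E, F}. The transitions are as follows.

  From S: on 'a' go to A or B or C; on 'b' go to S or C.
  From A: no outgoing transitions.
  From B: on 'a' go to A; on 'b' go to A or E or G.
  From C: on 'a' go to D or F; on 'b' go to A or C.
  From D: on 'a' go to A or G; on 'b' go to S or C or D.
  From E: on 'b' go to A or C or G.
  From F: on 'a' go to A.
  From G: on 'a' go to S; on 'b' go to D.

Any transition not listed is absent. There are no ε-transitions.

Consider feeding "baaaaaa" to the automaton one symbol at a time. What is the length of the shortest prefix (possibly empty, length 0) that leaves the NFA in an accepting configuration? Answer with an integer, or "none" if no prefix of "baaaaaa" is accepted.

2

Start in {S}.
Read 'b': {S} → {S, C}.
Read 'a': {S, C} → {A, B, C, D, F}.
None of the earlier sets intersect F, but {A, B, C, D, F} does.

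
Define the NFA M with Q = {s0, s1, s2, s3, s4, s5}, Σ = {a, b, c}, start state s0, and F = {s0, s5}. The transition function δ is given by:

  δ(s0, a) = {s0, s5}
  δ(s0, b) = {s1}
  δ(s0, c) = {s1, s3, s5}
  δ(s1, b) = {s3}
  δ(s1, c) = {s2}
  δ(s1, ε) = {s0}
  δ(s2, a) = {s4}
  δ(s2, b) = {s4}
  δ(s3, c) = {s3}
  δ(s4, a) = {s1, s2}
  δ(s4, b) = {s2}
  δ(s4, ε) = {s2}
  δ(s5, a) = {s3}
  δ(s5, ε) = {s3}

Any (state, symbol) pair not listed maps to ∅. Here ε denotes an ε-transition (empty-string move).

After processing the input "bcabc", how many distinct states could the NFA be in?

Start in {s0}.
Read 'b': {s0} → {s0, s1}.
Read 'c': {s0, s1} → {s0, s1, s2, s3, s5}.
Read 'a': {s0, s1, s2, s3, s5} → {s0, s2, s3, s4, s5}.
Read 'b': {s0, s2, s3, s4, s5} → {s0, s1, s2, s4}.
Read 'c': {s0, s1, s2, s4} → {s0, s1, s2, s3, s5}.
That set has 5 states.

5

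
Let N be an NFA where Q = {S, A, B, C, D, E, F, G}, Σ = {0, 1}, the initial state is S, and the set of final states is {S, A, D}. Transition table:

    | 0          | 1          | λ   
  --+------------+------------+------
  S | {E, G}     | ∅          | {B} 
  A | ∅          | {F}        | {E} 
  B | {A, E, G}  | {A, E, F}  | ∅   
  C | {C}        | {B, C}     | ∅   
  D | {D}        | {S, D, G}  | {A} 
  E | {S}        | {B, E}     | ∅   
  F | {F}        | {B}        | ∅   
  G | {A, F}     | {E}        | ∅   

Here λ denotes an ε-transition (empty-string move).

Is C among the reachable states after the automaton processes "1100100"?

No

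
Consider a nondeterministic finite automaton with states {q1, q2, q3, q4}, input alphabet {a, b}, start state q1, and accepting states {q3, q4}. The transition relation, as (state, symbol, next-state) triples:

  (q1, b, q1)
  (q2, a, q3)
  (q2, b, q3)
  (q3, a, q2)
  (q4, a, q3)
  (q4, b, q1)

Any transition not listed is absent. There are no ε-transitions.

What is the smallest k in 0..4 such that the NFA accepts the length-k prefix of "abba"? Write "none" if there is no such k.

none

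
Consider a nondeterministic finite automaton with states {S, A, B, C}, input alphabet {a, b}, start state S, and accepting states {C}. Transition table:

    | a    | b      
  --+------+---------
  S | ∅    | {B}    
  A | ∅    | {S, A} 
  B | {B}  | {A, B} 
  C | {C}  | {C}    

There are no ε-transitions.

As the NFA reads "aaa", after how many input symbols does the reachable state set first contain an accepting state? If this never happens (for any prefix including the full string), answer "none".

Start in {S}.
Read 'a': S→∅; now ∅.
The set is empty and remains empty for the remaining 2 symbols.
No reachable set along the way intersects F.

none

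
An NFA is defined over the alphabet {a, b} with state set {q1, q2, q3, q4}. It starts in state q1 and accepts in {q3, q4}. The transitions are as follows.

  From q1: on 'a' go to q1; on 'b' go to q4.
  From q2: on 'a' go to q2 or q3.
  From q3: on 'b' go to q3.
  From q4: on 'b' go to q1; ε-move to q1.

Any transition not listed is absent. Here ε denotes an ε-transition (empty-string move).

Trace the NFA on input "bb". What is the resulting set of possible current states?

{q1, q4}

Start in {q1}.
Read 'b': q1→{q4}; union {q4}; ε-closure = {q1, q4}.
Read 'b': q1→{q4}, q4→{q1}; now {q1, q4}.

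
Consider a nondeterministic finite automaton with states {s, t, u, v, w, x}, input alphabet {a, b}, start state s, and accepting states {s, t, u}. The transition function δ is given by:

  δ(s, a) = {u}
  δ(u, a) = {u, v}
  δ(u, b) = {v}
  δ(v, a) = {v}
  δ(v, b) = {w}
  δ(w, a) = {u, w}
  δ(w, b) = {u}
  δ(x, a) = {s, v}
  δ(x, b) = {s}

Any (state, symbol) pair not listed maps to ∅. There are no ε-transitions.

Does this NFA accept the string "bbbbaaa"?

Start in {s}.
Read 'b': s→∅; now ∅.
The set is empty and remains empty for the remaining 6 symbols.
The final set ∅ contains no accepting state.

No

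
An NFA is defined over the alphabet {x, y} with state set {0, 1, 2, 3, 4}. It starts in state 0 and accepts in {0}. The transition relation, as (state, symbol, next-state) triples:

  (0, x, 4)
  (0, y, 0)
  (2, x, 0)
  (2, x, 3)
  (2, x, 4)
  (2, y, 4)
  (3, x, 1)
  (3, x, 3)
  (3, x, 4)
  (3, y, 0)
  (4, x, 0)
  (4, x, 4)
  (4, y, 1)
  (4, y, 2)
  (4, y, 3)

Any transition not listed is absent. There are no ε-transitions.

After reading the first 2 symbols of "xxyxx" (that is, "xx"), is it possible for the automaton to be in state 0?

Start in {0}.
Read 'x': {0} → {4}.
Read 'x': {4} → {0, 4}.
State 0 is in {0, 4}.

Yes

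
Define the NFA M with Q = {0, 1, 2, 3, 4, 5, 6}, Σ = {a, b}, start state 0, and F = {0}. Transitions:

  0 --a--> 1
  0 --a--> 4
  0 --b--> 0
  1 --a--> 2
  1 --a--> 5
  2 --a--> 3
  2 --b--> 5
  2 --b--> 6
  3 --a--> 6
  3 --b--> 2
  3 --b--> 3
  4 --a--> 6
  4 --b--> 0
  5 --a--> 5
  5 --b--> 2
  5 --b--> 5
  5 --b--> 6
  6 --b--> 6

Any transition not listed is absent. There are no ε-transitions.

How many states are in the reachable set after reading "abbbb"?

Start in {0}.
Read 'a': {0} → {1, 4}.
Read 'b': {1, 4} → {0}.
Read 'b': {0} → {0}.
Read 'b': {0} → {0}.
Read 'b': {0} → {0}.
That set has 1 state.

1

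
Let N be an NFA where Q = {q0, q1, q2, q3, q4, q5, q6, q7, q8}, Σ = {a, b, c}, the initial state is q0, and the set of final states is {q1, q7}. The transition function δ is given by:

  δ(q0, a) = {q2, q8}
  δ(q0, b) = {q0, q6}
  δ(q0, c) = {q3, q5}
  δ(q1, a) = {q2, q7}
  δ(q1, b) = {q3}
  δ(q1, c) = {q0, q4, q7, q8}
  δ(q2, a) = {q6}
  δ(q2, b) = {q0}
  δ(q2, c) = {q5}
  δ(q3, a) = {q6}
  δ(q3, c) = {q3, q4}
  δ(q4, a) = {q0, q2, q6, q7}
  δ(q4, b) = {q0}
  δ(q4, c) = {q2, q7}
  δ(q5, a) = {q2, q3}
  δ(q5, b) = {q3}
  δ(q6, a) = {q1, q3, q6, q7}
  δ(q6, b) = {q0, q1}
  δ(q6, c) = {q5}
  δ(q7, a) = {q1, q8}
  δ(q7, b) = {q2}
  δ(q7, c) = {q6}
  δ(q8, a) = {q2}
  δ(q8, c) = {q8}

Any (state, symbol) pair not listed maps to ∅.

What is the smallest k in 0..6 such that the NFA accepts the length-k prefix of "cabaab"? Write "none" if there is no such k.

3

Start in {q0}.
Read 'c': q0→{q3, q5}; now {q3, q5}.
Read 'a': q3→{q6}, q5→{q2, q3}; now {q2, q3, q6}.
Read 'b': q2→{q0}, q3→∅, q6→{q0, q1}; now {q0, q1}.
None of the earlier sets intersect F, but {q0, q1} does.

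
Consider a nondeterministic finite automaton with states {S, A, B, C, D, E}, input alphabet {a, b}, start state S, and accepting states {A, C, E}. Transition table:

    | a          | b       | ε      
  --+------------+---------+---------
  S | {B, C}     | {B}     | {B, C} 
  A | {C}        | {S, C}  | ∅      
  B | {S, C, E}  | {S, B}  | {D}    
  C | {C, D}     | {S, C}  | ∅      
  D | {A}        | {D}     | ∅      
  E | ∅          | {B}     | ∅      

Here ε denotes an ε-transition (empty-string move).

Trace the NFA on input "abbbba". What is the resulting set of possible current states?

{S, A, B, C, D, E}

Start: ε-closure({S}) = {S, B, C, D}.
Read 'a': {S, B, C, D} → {S, A, B, C, D, E}.
Read 'b': {S, A, B, C, D, E} → {S, B, C, D}.
Read 'b': {S, B, C, D} → {S, B, C, D}.
Read 'b': {S, B, C, D} → {S, B, C, D}.
Read 'b': {S, B, C, D} → {S, B, C, D}.
Read 'a': {S, B, C, D} → {S, A, B, C, D, E}.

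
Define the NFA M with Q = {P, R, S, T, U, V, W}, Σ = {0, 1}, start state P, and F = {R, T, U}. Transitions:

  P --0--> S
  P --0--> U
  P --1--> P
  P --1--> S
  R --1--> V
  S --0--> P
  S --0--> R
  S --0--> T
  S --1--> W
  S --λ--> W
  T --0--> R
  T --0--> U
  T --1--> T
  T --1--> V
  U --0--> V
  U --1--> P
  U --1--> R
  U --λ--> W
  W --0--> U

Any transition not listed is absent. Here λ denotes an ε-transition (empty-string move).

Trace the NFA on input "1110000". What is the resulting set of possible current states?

Start in {P}.
Read '1': {P} → {P, S, W}.
Read '1': {P, S, W} → {P, S, W}.
Read '1': {P, S, W} → {P, S, W}.
Read '0': {P, S, W} → {P, R, S, T, U, W}.
Read '0': {P, R, S, T, U, W} → {P, R, S, T, U, V, W}.
Read '0': {P, R, S, T, U, V, W} → {P, R, S, T, U, V, W}.
Read '0': {P, R, S, T, U, V, W} → {P, R, S, T, U, V, W}.

{P, R, S, T, U, V, W}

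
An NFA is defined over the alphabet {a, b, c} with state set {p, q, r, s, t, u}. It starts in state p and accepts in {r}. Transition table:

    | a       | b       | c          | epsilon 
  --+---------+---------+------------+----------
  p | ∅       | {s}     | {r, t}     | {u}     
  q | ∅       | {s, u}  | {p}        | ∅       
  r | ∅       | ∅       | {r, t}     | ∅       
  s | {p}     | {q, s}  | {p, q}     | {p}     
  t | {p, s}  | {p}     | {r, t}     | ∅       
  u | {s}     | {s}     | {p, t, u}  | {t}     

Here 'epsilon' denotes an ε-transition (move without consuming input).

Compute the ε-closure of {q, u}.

{q, t, u}

Begin with {q, u}.
ε-move u → t; add t.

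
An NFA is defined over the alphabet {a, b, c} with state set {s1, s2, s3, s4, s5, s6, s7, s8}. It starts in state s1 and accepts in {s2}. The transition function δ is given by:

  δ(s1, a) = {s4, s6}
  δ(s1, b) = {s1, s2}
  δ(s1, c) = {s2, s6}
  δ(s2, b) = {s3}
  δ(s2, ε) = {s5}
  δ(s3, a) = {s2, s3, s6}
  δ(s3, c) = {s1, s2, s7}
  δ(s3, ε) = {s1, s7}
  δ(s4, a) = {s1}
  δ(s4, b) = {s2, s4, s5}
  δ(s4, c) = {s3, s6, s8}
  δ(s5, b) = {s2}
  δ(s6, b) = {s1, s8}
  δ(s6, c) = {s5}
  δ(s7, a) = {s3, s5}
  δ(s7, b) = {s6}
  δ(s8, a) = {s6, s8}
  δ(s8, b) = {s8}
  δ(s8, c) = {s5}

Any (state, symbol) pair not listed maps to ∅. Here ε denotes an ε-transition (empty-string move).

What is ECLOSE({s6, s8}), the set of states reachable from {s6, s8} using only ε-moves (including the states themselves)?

Begin with {s6, s8}.
No ε-moves leave this set, so the closure equals the set itself.

{s6, s8}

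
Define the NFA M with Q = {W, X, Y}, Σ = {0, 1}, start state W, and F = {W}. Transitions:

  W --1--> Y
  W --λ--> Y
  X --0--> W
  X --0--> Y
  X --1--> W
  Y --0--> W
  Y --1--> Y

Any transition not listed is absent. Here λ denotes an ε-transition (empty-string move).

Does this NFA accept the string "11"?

No

Start: ε-closure({W}) = {W, Y}.
Read '1': {W, Y} → {Y}.
Read '1': {Y} → {Y}.
The final set {Y} contains no accepting state.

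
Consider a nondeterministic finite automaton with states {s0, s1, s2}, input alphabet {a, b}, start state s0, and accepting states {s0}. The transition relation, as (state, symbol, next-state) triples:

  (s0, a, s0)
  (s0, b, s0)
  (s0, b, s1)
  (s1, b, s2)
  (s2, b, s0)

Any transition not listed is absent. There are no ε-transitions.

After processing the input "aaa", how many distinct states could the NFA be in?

1

Start in {s0}.
Read 'a': s0→{s0}; now {s0}.
Read 'a': s0→{s0}; now {s0}.
Read 'a': s0→{s0}; now {s0}.
That set has 1 state.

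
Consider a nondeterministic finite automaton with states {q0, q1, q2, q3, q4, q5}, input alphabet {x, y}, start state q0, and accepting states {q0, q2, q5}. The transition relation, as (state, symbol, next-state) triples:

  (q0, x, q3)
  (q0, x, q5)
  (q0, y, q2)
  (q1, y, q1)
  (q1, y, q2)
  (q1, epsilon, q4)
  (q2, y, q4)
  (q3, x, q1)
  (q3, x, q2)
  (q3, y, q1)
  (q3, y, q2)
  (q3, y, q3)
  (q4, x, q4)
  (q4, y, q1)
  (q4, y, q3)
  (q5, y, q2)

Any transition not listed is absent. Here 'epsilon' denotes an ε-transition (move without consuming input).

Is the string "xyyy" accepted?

Yes

Start in {q0}.
Read 'x': q0→{q3, q5}; now {q3, q5}.
Read 'y': q3→{q1, q2, q3}, q5→{q2}; union {q1, q2, q3}; ε-closure = {q1, q2, q3, q4}.
Read 'y': q1→{q1, q2}, q2→{q4}, q3→{q1, q2, q3}, q4→{q1, q3}; now {q1, q2, q3, q4}.
Read 'y': q1→{q1, q2}, q2→{q4}, q3→{q1, q2, q3}, q4→{q1, q3}; now {q1, q2, q3, q4}.
The final set {q1, q2, q3, q4} contains the accepting state q2.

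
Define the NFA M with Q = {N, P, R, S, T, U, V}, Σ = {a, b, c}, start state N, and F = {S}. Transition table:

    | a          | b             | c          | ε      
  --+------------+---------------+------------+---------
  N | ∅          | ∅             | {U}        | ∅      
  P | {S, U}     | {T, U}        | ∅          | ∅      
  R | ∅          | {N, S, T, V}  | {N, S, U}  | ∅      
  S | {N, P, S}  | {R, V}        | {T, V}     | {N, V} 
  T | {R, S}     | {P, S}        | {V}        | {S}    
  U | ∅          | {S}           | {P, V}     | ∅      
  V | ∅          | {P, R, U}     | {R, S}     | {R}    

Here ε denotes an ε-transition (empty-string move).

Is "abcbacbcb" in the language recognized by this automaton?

No

Start in {N}.
Read 'a': N→∅; now ∅.
The set is empty and remains empty for the remaining 8 symbols.
The final set ∅ contains no accepting state.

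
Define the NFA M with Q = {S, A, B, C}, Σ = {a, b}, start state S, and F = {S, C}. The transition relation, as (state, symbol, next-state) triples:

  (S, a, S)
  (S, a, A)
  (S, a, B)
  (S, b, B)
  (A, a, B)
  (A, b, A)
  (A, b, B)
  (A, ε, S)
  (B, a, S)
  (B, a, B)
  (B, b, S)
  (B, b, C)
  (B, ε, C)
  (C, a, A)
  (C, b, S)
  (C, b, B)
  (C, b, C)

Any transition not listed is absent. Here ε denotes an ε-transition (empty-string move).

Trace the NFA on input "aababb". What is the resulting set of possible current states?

{S, A, B, C}

Start in {S}.
Read 'a': {S} → {S, A, B, C}.
Read 'a': {S, A, B, C} → {S, A, B, C}.
Read 'b': {S, A, B, C} → {S, A, B, C}.
Read 'a': {S, A, B, C} → {S, A, B, C}.
Read 'b': {S, A, B, C} → {S, A, B, C}.
Read 'b': {S, A, B, C} → {S, A, B, C}.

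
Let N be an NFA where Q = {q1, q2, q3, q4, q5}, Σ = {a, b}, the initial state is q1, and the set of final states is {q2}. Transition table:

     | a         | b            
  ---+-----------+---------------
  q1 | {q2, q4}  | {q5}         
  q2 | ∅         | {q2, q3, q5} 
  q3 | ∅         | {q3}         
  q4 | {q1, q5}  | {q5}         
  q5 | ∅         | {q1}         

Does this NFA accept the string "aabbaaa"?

Start in {q1}.
Read 'a': q1→{q2, q4}; now {q2, q4}.
Read 'a': q2→∅, q4→{q1, q5}; now {q1, q5}.
Read 'b': q1→{q5}, q5→{q1}; now {q1, q5}.
Read 'b': q1→{q5}, q5→{q1}; now {q1, q5}.
Read 'a': q1→{q2, q4}, q5→∅; now {q2, q4}.
Read 'a': q2→∅, q4→{q1, q5}; now {q1, q5}.
Read 'a': q1→{q2, q4}, q5→∅; now {q2, q4}.
The final set {q2, q4} contains the accepting state q2.

Yes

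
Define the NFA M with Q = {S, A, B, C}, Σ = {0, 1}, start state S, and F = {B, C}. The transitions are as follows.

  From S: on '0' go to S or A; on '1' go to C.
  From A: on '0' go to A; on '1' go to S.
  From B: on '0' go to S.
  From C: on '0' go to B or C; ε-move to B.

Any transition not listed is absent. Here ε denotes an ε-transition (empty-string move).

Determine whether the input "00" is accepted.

No

Start in {S}.
Read '0': {S} → {S, A}.
Read '0': {S, A} → {S, A}.
The final set {S, A} contains no accepting state.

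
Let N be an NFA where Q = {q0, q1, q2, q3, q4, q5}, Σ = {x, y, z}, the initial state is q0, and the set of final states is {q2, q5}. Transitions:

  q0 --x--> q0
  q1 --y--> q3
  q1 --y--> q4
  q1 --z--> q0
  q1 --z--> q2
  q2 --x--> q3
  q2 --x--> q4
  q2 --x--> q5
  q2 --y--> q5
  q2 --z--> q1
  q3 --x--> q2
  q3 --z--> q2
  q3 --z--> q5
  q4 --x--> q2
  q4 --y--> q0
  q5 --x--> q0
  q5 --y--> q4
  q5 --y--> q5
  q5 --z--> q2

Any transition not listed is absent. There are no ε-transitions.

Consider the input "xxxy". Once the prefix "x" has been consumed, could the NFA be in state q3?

No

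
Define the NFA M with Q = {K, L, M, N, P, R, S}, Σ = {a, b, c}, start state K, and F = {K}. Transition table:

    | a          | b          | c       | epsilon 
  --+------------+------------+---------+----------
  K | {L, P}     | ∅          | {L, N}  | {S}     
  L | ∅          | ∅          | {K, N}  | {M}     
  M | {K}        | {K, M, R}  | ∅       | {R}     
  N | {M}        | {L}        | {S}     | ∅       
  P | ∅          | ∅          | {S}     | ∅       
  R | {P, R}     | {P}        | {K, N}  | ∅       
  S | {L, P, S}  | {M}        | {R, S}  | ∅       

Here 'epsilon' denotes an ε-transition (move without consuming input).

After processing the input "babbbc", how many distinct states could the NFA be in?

Start: ε-closure({K}) = {K, S}.
Read 'b': K→∅, S→{M}; union {M}; ε-closure = {M, R}.
Read 'a': M→{K}, R→{P, R}; union {K, P, R}; ε-closure = {K, P, R, S}.
Read 'b': K→∅, P→∅, R→{P}, S→{M}; union {M, P}; ε-closure = {M, P, R}.
Read 'b': M→{K, M, R}, P→∅, R→{P}; union {K, M, P, R}; ε-closure = {K, M, P, R, S}.
Read 'b': K→∅, M→{K, M, R}, P→∅, R→{P}, S→{M}; union {K, M, P, R}; ε-closure = {K, M, P, R, S}.
Read 'c': K→{L, N}, M→∅, P→{S}, R→{K, N}, S→{R, S}; union {K, L, N, R, S}; ε-closure = {K, L, M, N, R, S}.
That set has 6 states.

6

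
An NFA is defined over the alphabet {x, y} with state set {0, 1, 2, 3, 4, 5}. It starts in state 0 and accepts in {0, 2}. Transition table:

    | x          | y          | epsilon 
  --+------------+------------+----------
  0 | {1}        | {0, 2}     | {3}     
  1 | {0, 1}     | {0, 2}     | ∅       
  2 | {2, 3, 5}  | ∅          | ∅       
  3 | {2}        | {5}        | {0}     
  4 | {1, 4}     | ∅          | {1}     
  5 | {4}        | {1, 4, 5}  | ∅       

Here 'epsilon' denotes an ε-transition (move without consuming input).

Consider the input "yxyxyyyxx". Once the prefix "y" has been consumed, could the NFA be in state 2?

Start: ε-closure({0}) = {0, 3}.
Read 'y': 0→{0, 2}, 3→{5}; union {0, 2, 5}; ε-closure = {0, 2, 3, 5}.
State 2 is in {0, 2, 3, 5}.

Yes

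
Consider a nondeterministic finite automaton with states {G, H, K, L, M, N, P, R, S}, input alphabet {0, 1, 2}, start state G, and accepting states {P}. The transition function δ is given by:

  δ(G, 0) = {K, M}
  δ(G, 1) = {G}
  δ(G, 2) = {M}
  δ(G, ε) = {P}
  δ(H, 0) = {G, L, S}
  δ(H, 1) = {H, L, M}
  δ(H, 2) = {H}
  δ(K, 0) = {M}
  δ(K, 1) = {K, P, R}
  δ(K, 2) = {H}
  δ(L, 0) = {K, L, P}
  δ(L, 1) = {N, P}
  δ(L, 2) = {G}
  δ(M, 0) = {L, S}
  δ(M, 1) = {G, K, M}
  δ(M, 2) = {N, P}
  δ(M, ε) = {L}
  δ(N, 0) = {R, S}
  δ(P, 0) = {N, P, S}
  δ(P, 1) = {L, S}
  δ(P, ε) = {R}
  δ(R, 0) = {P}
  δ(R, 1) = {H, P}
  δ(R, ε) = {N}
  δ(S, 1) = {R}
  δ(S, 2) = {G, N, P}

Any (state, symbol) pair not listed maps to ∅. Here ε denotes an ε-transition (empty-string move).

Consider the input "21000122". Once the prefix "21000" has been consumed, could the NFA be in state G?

No

Start: ε-closure({G}) = {G, N, P, R}.
Read '2': {G, N, P, R} → {L, M}.
Read '1': {L, M} → {G, K, L, M, N, P, R}.
Read '0': {G, K, L, M, N, P, R} → {K, L, M, N, P, R, S}.
Read '0': {K, L, M, N, P, R, S} → {K, L, M, N, P, R, S}.
Read '0': {K, L, M, N, P, R, S} → {K, L, M, N, P, R, S}.
State G is not in {K, L, M, N, P, R, S}.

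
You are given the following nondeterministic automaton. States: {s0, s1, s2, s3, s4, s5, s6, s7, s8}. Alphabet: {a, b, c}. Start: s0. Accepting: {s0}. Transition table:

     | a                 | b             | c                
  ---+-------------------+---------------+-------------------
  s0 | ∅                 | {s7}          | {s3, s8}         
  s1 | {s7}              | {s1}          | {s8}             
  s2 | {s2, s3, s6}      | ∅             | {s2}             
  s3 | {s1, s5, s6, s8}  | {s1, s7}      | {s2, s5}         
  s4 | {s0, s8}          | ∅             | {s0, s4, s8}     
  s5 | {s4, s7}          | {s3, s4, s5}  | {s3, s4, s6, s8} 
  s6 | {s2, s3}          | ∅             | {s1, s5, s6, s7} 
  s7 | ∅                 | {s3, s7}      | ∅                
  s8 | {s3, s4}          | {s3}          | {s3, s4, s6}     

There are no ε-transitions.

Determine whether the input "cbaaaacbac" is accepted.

Yes

Start in {s0}.
Read 'c': s0→{s3, s8}; now {s3, s8}.
Read 'b': s3→{s1, s7}, s8→{s3}; now {s1, s3, s7}.
Read 'a': s1→{s7}, s3→{s1, s5, s6, s8}, s7→∅; now {s1, s5, s6, s7, s8}.
Read 'a': s1→{s7}, s5→{s4, s7}, s6→{s2, s3}, s7→∅, s8→{s3, s4}; now {s2, s3, s4, s7}.
Read 'a': s2→{s2, s3, s6}, s3→{s1, s5, s6, s8}, s4→{s0, s8}, s7→∅; now {s0, s1, s2, s3, s5, s6, s8}.
Read 'a': s0→∅, s1→{s7}, s2→{s2, s3, s6}, s3→{s1, s5, s6, s8}, s5→{s4, s7}, s6→{s2, s3}, s8→{s3, s4}; now {s1, s2, s3, s4, s5, s6, s7, s8}.
Read 'c': s1→{s8}, s2→{s2}, s3→{s2, s5}, s4→{s0, s4, s8}, s5→{s3, s4, s6, s8}, s6→{s1, s5, s6, s7}, s7→∅, s8→{s3, s4, s6}; now {s0, s1, s2, s3, s4, s5, s6, s7, s8}.
Read 'b': s0→{s7}, s1→{s1}, s2→∅, s3→{s1, s7}, s4→∅, s5→{s3, s4, s5}, s6→∅, s7→{s3, s7}, s8→{s3}; now {s1, s3, s4, s5, s7}.
Read 'a': s1→{s7}, s3→{s1, s5, s6, s8}, s4→{s0, s8}, s5→{s4, s7}, s7→∅; now {s0, s1, s4, s5, s6, s7, s8}.
Read 'c': s0→{s3, s8}, s1→{s8}, s4→{s0, s4, s8}, s5→{s3, s4, s6, s8}, s6→{s1, s5, s6, s7}, s7→∅, s8→{s3, s4, s6}; now {s0, s1, s3, s4, s5, s6, s7, s8}.
The final set {s0, s1, s3, s4, s5, s6, s7, s8} contains the accepting state s0.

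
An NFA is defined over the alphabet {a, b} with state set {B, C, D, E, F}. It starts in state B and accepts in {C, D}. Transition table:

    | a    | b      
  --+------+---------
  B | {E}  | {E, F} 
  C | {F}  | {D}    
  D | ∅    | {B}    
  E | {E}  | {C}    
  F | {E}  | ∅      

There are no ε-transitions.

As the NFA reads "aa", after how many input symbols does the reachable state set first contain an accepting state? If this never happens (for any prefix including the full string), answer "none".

none

Start in {B}.
Read 'a': {B} → {E}.
Read 'a': {E} → {E}.
No reachable set along the way intersects F.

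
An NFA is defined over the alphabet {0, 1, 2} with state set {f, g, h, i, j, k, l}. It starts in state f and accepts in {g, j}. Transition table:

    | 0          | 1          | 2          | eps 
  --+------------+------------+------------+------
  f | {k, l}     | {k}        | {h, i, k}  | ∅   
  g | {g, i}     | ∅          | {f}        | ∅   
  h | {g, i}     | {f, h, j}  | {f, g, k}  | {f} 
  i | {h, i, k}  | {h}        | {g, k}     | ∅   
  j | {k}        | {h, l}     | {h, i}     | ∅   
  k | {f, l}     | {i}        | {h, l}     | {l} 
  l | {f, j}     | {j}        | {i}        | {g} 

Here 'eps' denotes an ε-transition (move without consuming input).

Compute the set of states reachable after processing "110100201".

Start in {f}.
Read '1': f→{k}; union {k}; ε-closure = {g, k, l}.
Read '1': g→∅, k→{i}, l→{j}; now {i, j}.
Read '0': i→{h, i, k}, j→{k}; union {h, i, k}; ε-closure = {f, g, h, i, k, l}.
Read '1': f→{k}, g→∅, h→{f, h, j}, i→{h}, k→{i}, l→{j}; union {f, h, i, j, k}; ε-closure = {f, g, h, i, j, k, l}.
Read '0': f→{k, l}, g→{g, i}, h→{g, i}, i→{h, i, k}, j→{k}, k→{f, l}, l→{f, j}; now {f, g, h, i, j, k, l}.
Read '0': f→{k, l}, g→{g, i}, h→{g, i}, i→{h, i, k}, j→{k}, k→{f, l}, l→{f, j}; now {f, g, h, i, j, k, l}.
Read '2': f→{h, i, k}, g→{f}, h→{f, g, k}, i→{g, k}, j→{h, i}, k→{h, l}, l→{i}; now {f, g, h, i, k, l}.
Read '0': f→{k, l}, g→{g, i}, h→{g, i}, i→{h, i, k}, k→{f, l}, l→{f, j}; now {f, g, h, i, j, k, l}.
Read '1': f→{k}, g→∅, h→{f, h, j}, i→{h}, j→{h, l}, k→{i}, l→{j}; union {f, h, i, j, k, l}; ε-closure = {f, g, h, i, j, k, l}.

{f, g, h, i, j, k, l}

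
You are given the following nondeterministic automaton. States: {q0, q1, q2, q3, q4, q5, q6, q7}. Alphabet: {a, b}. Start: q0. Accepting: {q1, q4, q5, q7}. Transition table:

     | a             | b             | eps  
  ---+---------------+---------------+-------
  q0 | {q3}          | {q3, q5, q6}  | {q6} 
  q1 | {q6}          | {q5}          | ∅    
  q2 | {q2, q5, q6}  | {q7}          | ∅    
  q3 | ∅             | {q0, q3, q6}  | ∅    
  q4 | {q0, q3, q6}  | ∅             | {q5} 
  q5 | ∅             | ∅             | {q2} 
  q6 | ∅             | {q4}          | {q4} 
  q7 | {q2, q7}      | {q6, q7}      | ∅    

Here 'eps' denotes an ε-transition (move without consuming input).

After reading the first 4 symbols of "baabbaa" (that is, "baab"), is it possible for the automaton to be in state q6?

Yes

Start: ε-closure({q0}) = {q0, q2, q4, q5, q6}.
Read 'b': {q0, q2, q4, q5, q6} → {q2, q3, q4, q5, q6, q7}.
Read 'a': {q2, q3, q4, q5, q6, q7} → {q0, q2, q3, q4, q5, q6, q7}.
Read 'a': {q0, q2, q3, q4, q5, q6, q7} → {q0, q2, q3, q4, q5, q6, q7}.
Read 'b': {q0, q2, q3, q4, q5, q6, q7} → {q0, q2, q3, q4, q5, q6, q7}.
State q6 is in {q0, q2, q3, q4, q5, q6, q7}.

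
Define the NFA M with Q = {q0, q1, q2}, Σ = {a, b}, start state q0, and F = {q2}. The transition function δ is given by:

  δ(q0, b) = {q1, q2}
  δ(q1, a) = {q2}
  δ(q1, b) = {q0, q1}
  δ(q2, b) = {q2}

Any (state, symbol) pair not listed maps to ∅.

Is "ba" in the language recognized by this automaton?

Yes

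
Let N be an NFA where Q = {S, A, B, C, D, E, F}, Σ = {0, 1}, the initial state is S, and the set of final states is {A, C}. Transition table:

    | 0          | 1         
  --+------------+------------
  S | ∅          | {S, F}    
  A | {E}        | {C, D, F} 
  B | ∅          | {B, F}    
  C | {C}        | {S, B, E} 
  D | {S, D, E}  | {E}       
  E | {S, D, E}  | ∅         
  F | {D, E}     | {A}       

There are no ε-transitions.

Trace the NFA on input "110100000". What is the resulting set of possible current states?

{S, D, E}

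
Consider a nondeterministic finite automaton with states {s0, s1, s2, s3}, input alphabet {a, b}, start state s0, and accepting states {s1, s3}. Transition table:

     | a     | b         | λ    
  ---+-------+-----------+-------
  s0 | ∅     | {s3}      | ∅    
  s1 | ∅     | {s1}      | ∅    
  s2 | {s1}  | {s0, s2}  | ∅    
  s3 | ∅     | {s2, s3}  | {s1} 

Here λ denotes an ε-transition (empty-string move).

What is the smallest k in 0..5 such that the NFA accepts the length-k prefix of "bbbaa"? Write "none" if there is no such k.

1

Start in {s0}.
Read 'b': {s0} → {s1, s3}.
None of the earlier sets intersect F, but {s1, s3} does.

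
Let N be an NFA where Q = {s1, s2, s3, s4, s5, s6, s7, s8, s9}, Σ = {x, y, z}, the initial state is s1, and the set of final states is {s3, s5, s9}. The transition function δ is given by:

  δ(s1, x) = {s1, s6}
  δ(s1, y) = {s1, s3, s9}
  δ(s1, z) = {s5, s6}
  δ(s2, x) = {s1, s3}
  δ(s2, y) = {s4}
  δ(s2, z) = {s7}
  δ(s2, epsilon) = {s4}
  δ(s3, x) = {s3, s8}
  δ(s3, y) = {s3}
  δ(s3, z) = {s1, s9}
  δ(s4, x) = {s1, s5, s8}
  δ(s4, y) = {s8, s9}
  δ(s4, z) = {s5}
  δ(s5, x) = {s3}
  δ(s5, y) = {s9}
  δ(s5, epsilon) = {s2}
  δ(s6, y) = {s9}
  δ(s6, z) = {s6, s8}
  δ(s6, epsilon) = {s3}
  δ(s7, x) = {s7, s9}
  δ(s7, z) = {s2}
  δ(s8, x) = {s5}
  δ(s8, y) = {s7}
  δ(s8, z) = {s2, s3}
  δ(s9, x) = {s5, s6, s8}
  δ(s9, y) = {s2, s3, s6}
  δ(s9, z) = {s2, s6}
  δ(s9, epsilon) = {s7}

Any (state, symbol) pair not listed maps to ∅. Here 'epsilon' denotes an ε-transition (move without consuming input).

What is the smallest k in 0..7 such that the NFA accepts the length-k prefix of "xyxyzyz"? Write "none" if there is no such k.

Start in {s1}.
Read 'x': {s1} → {s1, s3, s6}.
None of the earlier sets intersect F, but {s1, s3, s6} does.

1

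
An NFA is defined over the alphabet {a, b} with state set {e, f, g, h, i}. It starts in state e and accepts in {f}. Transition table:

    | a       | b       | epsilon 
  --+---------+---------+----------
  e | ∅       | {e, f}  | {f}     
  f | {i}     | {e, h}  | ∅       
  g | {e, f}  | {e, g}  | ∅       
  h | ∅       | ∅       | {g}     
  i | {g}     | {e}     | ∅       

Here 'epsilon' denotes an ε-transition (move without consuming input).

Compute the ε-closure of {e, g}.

{e, f, g}

Begin with {e, g}.
ε-move e → f; add f.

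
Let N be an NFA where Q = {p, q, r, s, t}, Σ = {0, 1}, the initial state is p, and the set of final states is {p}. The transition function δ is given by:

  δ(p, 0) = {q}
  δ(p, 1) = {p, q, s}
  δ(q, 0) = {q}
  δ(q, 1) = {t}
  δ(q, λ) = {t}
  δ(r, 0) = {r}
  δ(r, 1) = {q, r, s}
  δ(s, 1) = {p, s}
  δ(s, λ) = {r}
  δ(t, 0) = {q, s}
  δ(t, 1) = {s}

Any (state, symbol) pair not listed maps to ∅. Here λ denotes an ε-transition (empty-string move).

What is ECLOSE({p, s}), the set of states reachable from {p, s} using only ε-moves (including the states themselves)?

{p, r, s}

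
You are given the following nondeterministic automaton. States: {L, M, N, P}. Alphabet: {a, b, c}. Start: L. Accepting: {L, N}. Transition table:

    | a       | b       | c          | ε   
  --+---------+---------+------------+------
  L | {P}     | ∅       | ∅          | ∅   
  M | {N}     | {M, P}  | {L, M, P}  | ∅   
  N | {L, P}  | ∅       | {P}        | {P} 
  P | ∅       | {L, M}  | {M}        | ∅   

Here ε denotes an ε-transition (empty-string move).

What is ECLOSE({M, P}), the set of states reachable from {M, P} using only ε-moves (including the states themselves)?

{M, P}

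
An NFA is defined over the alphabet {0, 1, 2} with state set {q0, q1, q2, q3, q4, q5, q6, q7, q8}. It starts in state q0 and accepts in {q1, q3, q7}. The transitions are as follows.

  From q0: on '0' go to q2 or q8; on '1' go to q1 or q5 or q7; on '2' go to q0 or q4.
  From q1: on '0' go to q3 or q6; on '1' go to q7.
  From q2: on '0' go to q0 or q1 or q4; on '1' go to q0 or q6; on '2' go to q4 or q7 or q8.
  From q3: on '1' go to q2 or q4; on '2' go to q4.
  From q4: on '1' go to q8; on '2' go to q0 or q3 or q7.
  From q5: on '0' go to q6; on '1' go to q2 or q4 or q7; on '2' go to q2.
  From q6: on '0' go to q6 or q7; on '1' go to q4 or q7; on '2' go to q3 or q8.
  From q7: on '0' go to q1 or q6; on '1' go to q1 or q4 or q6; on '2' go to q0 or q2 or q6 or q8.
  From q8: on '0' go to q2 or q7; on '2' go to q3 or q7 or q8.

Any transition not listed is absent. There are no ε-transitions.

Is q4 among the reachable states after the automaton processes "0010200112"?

Start in {q0}.
Read '0': q0→{q2, q8}; now {q2, q8}.
Read '0': q2→{q0, q1, q4}, q8→{q2, q7}; now {q0, q1, q2, q4, q7}.
Read '1': q0→{q1, q5, q7}, q1→{q7}, q2→{q0, q6}, q4→{q8}, q7→{q1, q4, q6}; now {q0, q1, q4, q5, q6, q7, q8}.
Read '0': q0→{q2, q8}, q1→{q3, q6}, q4→∅, q5→{q6}, q6→{q6, q7}, q7→{q1, q6}, q8→{q2, q7}; now {q1, q2, q3, q6, q7, q8}.
Read '2': q1→∅, q2→{q4, q7, q8}, q3→{q4}, q6→{q3, q8}, q7→{q0, q2, q6, q8}, q8→{q3, q7, q8}; now {q0, q2, q3, q4, q6, q7, q8}.
Read '0': q0→{q2, q8}, q2→{q0, q1, q4}, q3→∅, q4→∅, q6→{q6, q7}, q7→{q1, q6}, q8→{q2, q7}; now {q0, q1, q2, q4, q6, q7, q8}.
Read '0': q0→{q2, q8}, q1→{q3, q6}, q2→{q0, q1, q4}, q4→∅, q6→{q6, q7}, q7→{q1, q6}, q8→{q2, q7}; now {q0, q1, q2, q3, q4, q6, q7, q8}.
Read '1': q0→{q1, q5, q7}, q1→{q7}, q2→{q0, q6}, q3→{q2, q4}, q4→{q8}, q6→{q4, q7}, q7→{q1, q4, q6}, q8→∅; now {q0, q1, q2, q4, q5, q6, q7, q8}.
Read '1': q0→{q1, q5, q7}, q1→{q7}, q2→{q0, q6}, q4→{q8}, q5→{q2, q4, q7}, q6→{q4, q7}, q7→{q1, q4, q6}, q8→∅; now {q0, q1, q2, q4, q5, q6, q7, q8}.
Read '2': q0→{q0, q4}, q1→∅, q2→{q4, q7, q8}, q4→{q0, q3, q7}, q5→{q2}, q6→{q3, q8}, q7→{q0, q2, q6, q8}, q8→{q3, q7, q8}; now {q0, q2, q3, q4, q6, q7, q8}.
State q4 is in {q0, q2, q3, q4, q6, q7, q8}.

Yes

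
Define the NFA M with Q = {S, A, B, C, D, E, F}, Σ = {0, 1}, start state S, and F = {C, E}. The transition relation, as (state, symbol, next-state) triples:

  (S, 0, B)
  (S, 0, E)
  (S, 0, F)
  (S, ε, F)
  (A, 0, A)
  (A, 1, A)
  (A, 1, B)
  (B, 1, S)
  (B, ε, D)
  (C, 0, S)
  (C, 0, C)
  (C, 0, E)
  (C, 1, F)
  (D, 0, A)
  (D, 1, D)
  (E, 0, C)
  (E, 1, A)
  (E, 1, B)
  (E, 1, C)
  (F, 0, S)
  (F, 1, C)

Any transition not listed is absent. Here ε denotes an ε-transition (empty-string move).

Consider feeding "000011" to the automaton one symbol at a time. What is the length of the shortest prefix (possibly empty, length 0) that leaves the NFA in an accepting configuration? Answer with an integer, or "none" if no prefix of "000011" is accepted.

Start: ε-closure({S}) = {S, F}.
Read '0': {S, F} → {S, B, D, E, F}.
None of the earlier sets intersect F, but {S, B, D, E, F} does.

1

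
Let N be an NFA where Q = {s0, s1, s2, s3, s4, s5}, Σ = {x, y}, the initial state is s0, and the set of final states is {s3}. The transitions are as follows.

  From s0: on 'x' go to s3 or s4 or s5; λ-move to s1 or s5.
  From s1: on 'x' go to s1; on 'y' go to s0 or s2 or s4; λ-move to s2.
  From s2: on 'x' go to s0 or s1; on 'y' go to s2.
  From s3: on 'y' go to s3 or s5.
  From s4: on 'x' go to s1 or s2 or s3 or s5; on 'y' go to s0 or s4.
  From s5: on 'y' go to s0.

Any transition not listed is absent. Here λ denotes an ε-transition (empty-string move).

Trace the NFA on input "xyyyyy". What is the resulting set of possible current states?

{s0, s1, s2, s3, s4, s5}

Start: ε-closure({s0}) = {s0, s1, s2, s5}.
Read 'x': {s0, s1, s2, s5} → {s0, s1, s2, s3, s4, s5}.
Read 'y': {s0, s1, s2, s3, s4, s5} → {s0, s1, s2, s3, s4, s5}.
Read 'y': {s0, s1, s2, s3, s4, s5} → {s0, s1, s2, s3, s4, s5}.
Read 'y': {s0, s1, s2, s3, s4, s5} → {s0, s1, s2, s3, s4, s5}.
Read 'y': {s0, s1, s2, s3, s4, s5} → {s0, s1, s2, s3, s4, s5}.
Read 'y': {s0, s1, s2, s3, s4, s5} → {s0, s1, s2, s3, s4, s5}.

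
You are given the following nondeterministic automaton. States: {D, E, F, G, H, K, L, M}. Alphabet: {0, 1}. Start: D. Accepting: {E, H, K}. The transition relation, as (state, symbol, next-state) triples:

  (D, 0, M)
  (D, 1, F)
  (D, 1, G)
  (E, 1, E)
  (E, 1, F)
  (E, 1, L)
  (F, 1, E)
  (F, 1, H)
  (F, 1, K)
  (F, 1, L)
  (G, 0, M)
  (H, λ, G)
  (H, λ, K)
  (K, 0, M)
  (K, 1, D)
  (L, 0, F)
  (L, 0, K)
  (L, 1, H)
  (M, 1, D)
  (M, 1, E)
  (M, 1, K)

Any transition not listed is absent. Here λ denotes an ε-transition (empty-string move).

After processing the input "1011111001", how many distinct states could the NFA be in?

3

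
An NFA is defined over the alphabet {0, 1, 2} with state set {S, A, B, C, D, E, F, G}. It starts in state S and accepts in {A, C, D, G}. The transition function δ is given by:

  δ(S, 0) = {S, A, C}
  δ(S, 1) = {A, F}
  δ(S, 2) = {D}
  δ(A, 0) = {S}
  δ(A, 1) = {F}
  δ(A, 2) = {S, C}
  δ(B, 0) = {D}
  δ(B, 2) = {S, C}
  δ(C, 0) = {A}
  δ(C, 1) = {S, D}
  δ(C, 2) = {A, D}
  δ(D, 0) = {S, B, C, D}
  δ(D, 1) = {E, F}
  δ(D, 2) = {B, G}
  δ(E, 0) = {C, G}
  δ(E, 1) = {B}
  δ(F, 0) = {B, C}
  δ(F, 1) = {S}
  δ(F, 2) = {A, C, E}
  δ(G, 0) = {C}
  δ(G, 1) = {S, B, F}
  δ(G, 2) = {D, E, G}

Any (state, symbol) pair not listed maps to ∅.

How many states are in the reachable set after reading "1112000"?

Start in {S}.
Read '1': S→{A, F}; now {A, F}.
Read '1': A→{F}, F→{S}; now {S, F}.
Read '1': S→{A, F}, F→{S}; now {S, A, F}.
Read '2': S→{D}, A→{S, C}, F→{A, C, E}; now {S, A, C, D, E}.
Read '0': S→{S, A, C}, A→{S}, C→{A}, D→{S, B, C, D}, E→{C, G}; now {S, A, B, C, D, G}.
Read '0': S→{S, A, C}, A→{S}, B→{D}, C→{A}, D→{S, B, C, D}, G→{C}; now {S, A, B, C, D}.
Read '0': S→{S, A, C}, A→{S}, B→{D}, C→{A}, D→{S, B, C, D}; now {S, A, B, C, D}.
That set has 5 states.

5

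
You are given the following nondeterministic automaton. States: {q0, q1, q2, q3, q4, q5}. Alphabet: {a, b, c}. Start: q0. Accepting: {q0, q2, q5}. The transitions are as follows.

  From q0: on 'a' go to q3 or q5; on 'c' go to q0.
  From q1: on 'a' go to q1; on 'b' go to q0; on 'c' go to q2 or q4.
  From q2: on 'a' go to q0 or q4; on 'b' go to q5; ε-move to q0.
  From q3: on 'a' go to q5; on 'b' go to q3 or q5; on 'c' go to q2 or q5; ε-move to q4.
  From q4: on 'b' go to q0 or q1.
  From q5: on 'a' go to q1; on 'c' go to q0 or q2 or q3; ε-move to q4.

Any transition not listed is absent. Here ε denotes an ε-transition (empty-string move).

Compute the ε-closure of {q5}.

Begin with {q5}.
ε-move q5 → q4; add q4.

{q4, q5}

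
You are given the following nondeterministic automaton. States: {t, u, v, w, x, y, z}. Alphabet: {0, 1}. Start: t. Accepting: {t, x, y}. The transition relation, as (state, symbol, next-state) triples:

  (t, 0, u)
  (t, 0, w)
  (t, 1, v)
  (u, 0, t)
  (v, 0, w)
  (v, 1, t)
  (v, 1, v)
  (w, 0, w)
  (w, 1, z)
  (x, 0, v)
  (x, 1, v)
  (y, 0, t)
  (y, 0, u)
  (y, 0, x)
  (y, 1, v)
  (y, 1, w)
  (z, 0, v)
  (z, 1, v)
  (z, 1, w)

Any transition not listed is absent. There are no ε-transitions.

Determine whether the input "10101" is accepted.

Start in {t}.
Read '1': t→{v}; now {v}.
Read '0': v→{w}; now {w}.
Read '1': w→{z}; now {z}.
Read '0': z→{v}; now {v}.
Read '1': v→{t, v}; now {t, v}.
The final set {t, v} contains the accepting state t.

Yes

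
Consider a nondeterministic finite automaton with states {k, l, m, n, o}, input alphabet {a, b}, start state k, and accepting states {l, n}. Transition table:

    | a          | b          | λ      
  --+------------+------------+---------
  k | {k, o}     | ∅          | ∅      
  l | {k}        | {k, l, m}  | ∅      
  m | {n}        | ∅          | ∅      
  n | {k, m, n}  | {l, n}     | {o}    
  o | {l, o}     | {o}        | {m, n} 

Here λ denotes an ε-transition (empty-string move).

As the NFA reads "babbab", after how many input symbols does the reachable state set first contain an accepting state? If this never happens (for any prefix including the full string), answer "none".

none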